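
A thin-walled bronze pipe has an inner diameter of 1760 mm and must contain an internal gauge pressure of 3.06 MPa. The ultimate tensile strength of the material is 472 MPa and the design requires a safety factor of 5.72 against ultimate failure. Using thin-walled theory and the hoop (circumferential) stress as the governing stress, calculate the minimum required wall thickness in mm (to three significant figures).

σ_allow = 472/5.72 = 82.52 MPa.
Hoop stress σ_h = pD/(2t), so t = pD/(2σ_allow) = 3.06×1760/(2×82.52) = 32.63 mm.

t = 32.6 mm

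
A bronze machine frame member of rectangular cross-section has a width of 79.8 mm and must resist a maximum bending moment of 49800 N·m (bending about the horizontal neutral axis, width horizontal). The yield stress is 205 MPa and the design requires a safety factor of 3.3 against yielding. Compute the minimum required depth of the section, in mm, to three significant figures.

σ_allow = 205/3.3 = 62.12 MPa.
For a rectangular section σ = 6M/(bh²), so h² = 6M/(b σ_allow) = 6×4.9800×10^7/(79.8×62.12) = 60280 mm².
h = 245.5 mm.

h = 246 mm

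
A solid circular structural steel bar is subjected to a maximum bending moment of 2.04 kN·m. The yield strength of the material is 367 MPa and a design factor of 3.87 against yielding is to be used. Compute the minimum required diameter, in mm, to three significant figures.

σ_allow = 367/3.87 = 94.83 MPa.
For a solid circular section σ = 32M/(πd³), so d³ = 32M/(π σ_allow) = 32×2040000/(π×94.83) = 219100 mm³.
d = 60.29 mm.

d = 60.3 mm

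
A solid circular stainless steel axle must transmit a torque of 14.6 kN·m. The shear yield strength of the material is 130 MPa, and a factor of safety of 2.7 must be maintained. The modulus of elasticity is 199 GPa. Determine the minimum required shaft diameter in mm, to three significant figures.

d = 116 mm

Allowable shear stress τ_allow = 130/2.7 = 48.15 MPa.
For a solid shaft τ = 16T/(πd³), so d³ = 16T/(π τ_allow) = 16×1.4600×10^7/(π×48.15) = 1.544×10^6 mm³.
d = (1.544×10^6)^(1/3) = 115.6 mm.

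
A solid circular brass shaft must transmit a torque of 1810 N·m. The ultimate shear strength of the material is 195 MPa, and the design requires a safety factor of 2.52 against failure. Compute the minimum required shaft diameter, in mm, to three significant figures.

Allowable shear stress τ_allow = 195/2.52 = 77.38 MPa.
For a solid shaft τ = 16T/(πd³), so d³ = 16T/(π τ_allow) = 16×1810000/(π×77.38) = 119100 mm³.
d = (119100)^(1/3) = 49.20 mm.

d = 49.2 mm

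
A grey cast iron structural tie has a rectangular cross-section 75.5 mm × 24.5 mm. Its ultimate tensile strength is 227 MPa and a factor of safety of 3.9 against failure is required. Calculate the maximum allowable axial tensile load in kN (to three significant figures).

σ_allow = 227/3.9 = 58.21 MPa.
A = 75.5×24.5 = 1850 mm².
F_allow = σ_allow × A = 58.21×1850 = 107700 N.

F_allow = 108 kN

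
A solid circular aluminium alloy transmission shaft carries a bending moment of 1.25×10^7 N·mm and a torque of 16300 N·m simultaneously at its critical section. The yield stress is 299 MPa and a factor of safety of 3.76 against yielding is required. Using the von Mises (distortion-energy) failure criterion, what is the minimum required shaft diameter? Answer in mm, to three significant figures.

d = 134 mm

σ_allow = σ_y/n = 299/3.76 = 79.52 MPa.
For a solid shaft σ_b = 32M/(πd³) and τ = 16T/(πd³), so the von Mises stress is σ' = (16/πd³)·√(4M²+3T²).
√(4M²+3T²) = √(4×(1.250×10^7)² + 3×(1.630×10^7)²) = 3.771×10^7 N·mm.
d³ = 16×3.771×10^7/(π×79.52) = 2.415×10^6 mm³.
d = 134.2 mm.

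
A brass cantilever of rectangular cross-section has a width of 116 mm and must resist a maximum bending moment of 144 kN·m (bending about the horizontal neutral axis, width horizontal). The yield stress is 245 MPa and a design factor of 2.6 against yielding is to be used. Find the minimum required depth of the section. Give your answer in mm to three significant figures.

h = 281 mm

σ_allow = 245/2.6 = 94.23 MPa.
For a rectangular section σ = 6M/(bh²), so h² = 6M/(b σ_allow) = 6×1.4400×10^8/(116×94.23) = 79040 mm².
h = 281.1 mm.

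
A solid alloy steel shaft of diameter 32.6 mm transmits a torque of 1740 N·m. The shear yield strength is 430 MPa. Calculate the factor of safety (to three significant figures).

τ = 16T/(πd³) = 16×1740000/(π×32.6³) = 255.8 MPa.
n = τ_limit/τ = 430/255.8 = 1.681.

n = 1.68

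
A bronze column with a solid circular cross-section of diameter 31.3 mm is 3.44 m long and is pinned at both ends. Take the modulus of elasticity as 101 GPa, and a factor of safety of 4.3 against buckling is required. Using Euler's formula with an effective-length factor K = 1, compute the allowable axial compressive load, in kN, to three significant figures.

I = πd⁴/64 = π×31.3⁴/64 = 47110 mm⁴.
Effective length L_e = KL = 1×3.44 m = 3440 mm.
Euler critical load P_cr = π²EI/L_e² = π²×101000×47110/3440² = 3969 N.
P_allow = P_cr/n = 3969/4.3 = 923.0 N.

P_allow = 0.923 kN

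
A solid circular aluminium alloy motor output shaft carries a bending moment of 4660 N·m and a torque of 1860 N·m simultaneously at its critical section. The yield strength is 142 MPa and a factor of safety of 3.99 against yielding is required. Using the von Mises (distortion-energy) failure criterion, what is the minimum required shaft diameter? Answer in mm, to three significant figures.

d = 112 mm

σ_allow = σ_y/n = 142/3.99 = 35.59 MPa.
For a solid shaft σ_b = 32M/(πd³) and τ = 16T/(πd³), so the von Mises stress is σ' = (16/πd³)·√(4M²+3T²).
√(4M²+3T²) = √(4×(4.660×10^6)² + 3×(1.860×10^6)²) = 9.861×10^6 N·mm.
d³ = 16×9.861×10^6/(π×35.59) = 1.411×10^6 mm³.
d = 112.2 mm.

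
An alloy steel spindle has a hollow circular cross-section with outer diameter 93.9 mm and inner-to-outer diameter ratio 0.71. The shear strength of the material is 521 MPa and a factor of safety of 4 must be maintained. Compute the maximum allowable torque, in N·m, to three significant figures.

T_allow = 15800 N·m

τ_allow = 521/4 = 130.2 MPa.
For a hollow shaft T_allow = τ_allow·πd_o³(1−k⁴)/16 with 1−k⁴ = 0.7459, so πd_o³(1−k⁴)/16 = 121300 mm³.
T_allow = 130.2×121300 = 1.579×10^7 N·mm = 15790 N·m.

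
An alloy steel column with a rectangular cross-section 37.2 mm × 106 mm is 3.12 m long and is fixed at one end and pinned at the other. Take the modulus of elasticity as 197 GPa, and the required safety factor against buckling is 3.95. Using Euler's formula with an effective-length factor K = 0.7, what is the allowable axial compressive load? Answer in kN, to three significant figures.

Buckling occurs about the weak axis: I_min = h·b³/12 = 106×37.2³/12 = 454700 mm⁴ (b = 37.2 mm is the smaller dimension).
Effective length L_e = KL = 0.7×3.12 m = 2184 mm.
Euler critical load P_cr = π²EI/L_e² = π²×197000×454700/2184² = 185400 N.
P_allow = P_cr/n = 185400/3.95 = 46930 N.

P_allow = 46.9 kN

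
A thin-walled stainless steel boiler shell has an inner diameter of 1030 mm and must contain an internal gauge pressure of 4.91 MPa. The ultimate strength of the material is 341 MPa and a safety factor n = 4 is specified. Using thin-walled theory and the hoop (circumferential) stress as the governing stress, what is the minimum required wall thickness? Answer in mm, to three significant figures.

σ_allow = 341/4 = 85.25 MPa.
Hoop stress σ_h = pD/(2t), so t = pD/(2σ_allow) = 4.91×1030/(2×85.25) = 29.66 mm.

t = 29.7 mm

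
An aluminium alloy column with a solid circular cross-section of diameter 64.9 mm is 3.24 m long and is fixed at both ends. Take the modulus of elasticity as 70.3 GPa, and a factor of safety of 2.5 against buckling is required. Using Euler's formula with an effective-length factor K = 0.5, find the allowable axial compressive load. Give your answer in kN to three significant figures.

I = πd⁴/64 = π×64.9⁴/64 = 870900 mm⁴.
Effective length L_e = KL = 0.5×3.24 m = 1620 mm.
Euler critical load P_cr = π²EI/L_e² = π²×70300×870900/1620² = 230200 N.
P_allow = P_cr/n = 230200/2.5 = 92090 N.

P_allow = 92.1 kN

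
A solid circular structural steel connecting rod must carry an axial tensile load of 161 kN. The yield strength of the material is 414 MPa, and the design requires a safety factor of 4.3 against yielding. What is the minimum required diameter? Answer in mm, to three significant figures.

d = 46.1 mm

Allowable stress σ_allow = 414/4.3 = 96.28 MPa.
Required area A = F/σ_allow = 161000/96.28 = 1672 mm².
A = πd²/4 → d = √(4A/π) = 46.14 mm.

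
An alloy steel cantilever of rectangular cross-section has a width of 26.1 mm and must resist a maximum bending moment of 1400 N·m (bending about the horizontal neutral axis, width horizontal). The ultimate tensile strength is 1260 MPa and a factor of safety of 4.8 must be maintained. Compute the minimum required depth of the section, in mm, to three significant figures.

σ_allow = 1260/4.8 = 262.5 MPa.
For a rectangular section σ = 6M/(bh²), so h² = 6M/(b σ_allow) = 6×1400000/(26.1×262.5) = 1226 mm².
h = 35.02 mm.

h = 35.0 mm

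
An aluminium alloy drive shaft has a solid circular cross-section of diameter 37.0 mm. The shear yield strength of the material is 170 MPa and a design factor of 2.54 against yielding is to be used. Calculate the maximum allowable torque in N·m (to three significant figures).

T_allow = 666 N·m

τ_allow = 170/2.54 = 66.93 MPa.
For a solid shaft T_allow = τ_allow·πd³/16; πd³/16 = π×37.0³/16 = 9946 mm³.
T_allow = 66.93×9946 = 665700 N·mm = 665.7 N·m.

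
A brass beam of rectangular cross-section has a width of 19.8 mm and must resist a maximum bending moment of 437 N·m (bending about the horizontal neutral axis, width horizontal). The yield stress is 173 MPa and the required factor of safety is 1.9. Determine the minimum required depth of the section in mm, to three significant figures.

σ_allow = 173/1.9 = 91.05 MPa.
For a rectangular section σ = 6M/(bh²), so h² = 6M/(b σ_allow) = 6×437000/(19.8×91.05) = 1454 mm².
h = 38.14 mm.

h = 38.1 mm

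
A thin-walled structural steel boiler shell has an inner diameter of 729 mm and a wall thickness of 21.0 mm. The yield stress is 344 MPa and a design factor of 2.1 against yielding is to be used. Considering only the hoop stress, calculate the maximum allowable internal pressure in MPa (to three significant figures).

p_allow = 9.44 MPa

σ_allow = 344/2.1 = 163.8 MPa.
σ_h = pD/(2t) → p_allow = 2σ_allow t/D = 2×163.8×21.0/729 = 9.438 MPa.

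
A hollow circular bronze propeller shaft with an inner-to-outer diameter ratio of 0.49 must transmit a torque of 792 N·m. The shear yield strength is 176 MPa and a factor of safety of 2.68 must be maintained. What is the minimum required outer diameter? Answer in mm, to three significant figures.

d_o = 40.2 mm

τ_allow = 176/2.68 = 65.67 MPa.
For a hollow shaft τ = 16T/[πd_o³(1−k⁴)] with k = 0.49, so 1−k⁴ = 0.9424.
d_o³ = 16T/[π τ_allow (1−k⁴)] = 16×792000/(π×65.67×0.9424) = 65180 mm³.
d_o = 40.24 mm.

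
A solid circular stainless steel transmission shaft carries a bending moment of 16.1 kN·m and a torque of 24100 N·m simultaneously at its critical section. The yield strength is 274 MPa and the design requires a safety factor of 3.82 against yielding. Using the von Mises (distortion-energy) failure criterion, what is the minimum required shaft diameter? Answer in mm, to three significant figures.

d = 155 mm

σ_allow = σ_y/n = 274/3.82 = 71.73 MPa.
For a solid shaft σ_b = 32M/(πd³) and τ = 16T/(πd³), so the von Mises stress is σ' = (16/πd³)·√(4M²+3T²).
√(4M²+3T²) = √(4×(1.610×10^7)² + 3×(2.410×10^7)²) = 5.272×10^7 N·mm.
d³ = 16×5.272×10^7/(π×71.73) = 3.743×10^6 mm³.
d = 155.3 mm.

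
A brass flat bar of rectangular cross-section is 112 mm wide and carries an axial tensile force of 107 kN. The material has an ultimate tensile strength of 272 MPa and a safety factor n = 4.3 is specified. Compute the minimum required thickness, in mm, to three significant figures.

t = 15.1 mm

σ_allow = 272/4.3 = 63.26 MPa.
Required area A = F/σ_allow = 107000/63.26 = 1692 mm².
t = A/w = 1692/112 = 15.10 mm.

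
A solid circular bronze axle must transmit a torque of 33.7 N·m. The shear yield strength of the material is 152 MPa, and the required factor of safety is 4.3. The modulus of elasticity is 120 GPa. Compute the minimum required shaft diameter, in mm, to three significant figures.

Allowable shear stress τ_allow = 152/4.3 = 35.35 MPa.
For a solid shaft τ = 16T/(πd³), so d³ = 16T/(π τ_allow) = 16×33700/(π×35.35) = 4855 mm³.
d = (4855)^(1/3) = 16.93 mm.

d = 16.9 mm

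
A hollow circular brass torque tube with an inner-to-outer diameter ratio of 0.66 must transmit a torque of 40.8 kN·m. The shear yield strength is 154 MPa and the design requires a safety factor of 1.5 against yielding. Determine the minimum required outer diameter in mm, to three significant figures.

τ_allow = 154/1.5 = 102.7 MPa.
For a hollow shaft τ = 16T/[πd_o³(1−k⁴)] with k = 0.66, so 1−k⁴ = 0.8103.
d_o³ = 16T/[π τ_allow (1−k⁴)] = 16×4.0800×10^7/(π×102.7×0.8103) = 2.498×10^6 mm³.
d_o = 135.7 mm.

d_o = 136 mm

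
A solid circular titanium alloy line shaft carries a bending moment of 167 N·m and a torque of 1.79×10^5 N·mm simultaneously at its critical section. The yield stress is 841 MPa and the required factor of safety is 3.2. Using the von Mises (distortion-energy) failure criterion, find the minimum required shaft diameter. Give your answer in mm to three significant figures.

d = 20.7 mm

σ_allow = σ_y/n = 841/3.2 = 262.8 MPa.
For a solid shaft σ_b = 32M/(πd³) and τ = 16T/(πd³), so the von Mises stress is σ' = (16/πd³)·√(4M²+3T²).
√(4M²+3T²) = √(4×(167000)² + 3×(179000)²) = 455700 N·mm.
d³ = 16×455700/(π×262.8) = 8831 mm³.
d = 20.67 mm.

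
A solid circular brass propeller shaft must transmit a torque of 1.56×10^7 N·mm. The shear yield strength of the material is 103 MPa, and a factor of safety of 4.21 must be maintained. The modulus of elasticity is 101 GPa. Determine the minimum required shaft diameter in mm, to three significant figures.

d = 148 mm

Allowable shear stress τ_allow = 103/4.21 = 24.47 MPa.
For a solid shaft τ = 16T/(πd³), so d³ = 16T/(π τ_allow) = 16×1.5600×10^7/(π×24.47) = 3.247×10^6 mm³.
d = (3.247×10^6)^(1/3) = 148.1 mm.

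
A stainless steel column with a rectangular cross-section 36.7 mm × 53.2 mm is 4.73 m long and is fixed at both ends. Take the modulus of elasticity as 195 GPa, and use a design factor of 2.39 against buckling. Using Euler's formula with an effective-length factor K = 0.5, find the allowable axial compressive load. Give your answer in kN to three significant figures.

Buckling occurs about the weak axis: I_min = h·b³/12 = 53.2×36.7³/12 = 219100 mm⁴ (b = 36.7 mm is the smaller dimension).
Effective length L_e = KL = 0.5×4.73 m = 2365 mm.
Euler critical load P_cr = π²EI/L_e² = π²×195000×219100/2365² = 75410 N.
P_allow = P_cr/n = 75410/2.39 = 31550 N.

P_allow = 31.6 kN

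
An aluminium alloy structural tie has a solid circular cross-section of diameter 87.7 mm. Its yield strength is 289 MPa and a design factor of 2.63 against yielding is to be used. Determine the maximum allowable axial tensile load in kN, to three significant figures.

F_allow = 664 kN

σ_allow = 289/2.63 = 109.9 MPa.
A = πd²/4 = π×87.7²/4 = 6041 mm².
F_allow = σ_allow × A = 109.9×6041 = 663800 N.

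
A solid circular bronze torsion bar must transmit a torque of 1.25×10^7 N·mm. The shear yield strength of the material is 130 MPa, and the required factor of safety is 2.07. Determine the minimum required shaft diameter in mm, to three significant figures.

d = 100 mm

Allowable shear stress τ_allow = 130/2.07 = 62.80 MPa.
For a solid shaft τ = 16T/(πd³), so d³ = 16T/(π τ_allow) = 16×1.2500×10^7/(π×62.80) = 1.014×10^6 mm³.
d = (1.014×10^6)^(1/3) = 100.5 mm.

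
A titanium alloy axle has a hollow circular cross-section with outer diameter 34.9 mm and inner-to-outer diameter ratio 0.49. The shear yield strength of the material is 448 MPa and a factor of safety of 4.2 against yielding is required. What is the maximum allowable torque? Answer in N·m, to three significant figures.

τ_allow = 448/4.2 = 106.7 MPa.
For a hollow shaft T_allow = τ_allow·πd_o³(1−k⁴)/16 with 1−k⁴ = 0.9424, so πd_o³(1−k⁴)/16 = 7865 mm³.
T_allow = 106.7×7865 = 839000 N·mm = 839.0 N·m.

T_allow = 839 N·m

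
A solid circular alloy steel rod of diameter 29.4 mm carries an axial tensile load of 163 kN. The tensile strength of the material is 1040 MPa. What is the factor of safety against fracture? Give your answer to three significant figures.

n = 4.33

A = πd²/4 = 678.9 mm².
σ = F/A = 163000/678.9 = 240.1 MPa.
n = 1040/240.1 = 4.331.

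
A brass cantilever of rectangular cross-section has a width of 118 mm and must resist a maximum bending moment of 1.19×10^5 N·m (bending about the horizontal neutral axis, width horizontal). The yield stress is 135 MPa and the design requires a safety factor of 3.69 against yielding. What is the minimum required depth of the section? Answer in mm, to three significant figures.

h = 407 mm

σ_allow = 135/3.69 = 36.59 MPa.
For a rectangular section σ = 6M/(bh²), so h² = 6M/(b σ_allow) = 6×1.1900×10^8/(118×36.59) = 165400 mm².
h = 406.7 mm.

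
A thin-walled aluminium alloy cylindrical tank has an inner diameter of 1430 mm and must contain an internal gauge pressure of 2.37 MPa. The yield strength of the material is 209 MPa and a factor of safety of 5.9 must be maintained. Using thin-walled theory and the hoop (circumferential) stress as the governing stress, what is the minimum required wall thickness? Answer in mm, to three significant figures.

t = 47.8 mm

σ_allow = 209/5.9 = 35.42 MPa.
Hoop stress σ_h = pD/(2t), so t = pD/(2σ_allow) = 2.37×1430/(2×35.42) = 47.84 mm.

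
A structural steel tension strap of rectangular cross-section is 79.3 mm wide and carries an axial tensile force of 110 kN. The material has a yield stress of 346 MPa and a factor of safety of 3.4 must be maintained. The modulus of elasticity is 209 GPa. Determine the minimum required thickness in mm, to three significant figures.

σ_allow = 346/3.4 = 101.8 MPa.
Required area A = F/σ_allow = 110000/101.8 = 1081 mm².
t = A/w = 1081/79.3 = 13.63 mm.

t = 13.6 mm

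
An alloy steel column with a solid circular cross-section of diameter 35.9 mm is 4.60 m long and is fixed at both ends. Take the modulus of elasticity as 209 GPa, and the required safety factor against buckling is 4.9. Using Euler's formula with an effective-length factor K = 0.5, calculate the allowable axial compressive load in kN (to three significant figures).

P_allow = 6.49 kN

I = πd⁴/64 = π×35.9⁴/64 = 81540 mm⁴.
Effective length L_e = KL = 0.5×4.60 m = 2300 mm.
Euler critical load P_cr = π²EI/L_e² = π²×209000×81540/2300² = 31790 N.
P_allow = P_cr/n = 31790/4.9 = 6488 N.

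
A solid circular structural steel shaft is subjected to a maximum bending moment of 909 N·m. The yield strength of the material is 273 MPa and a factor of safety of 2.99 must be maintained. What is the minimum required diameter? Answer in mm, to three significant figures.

d = 46.6 mm

σ_allow = 273/2.99 = 91.30 MPa.
For a solid circular section σ = 32M/(πd³), so d³ = 32M/(π σ_allow) = 32×909000/(π×91.30) = 101400 mm³.
d = 46.63 mm.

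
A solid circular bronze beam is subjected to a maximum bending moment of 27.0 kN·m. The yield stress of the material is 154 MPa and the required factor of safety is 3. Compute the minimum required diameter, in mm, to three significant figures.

d = 175 mm

σ_allow = 154/3 = 51.33 MPa.
For a solid circular section σ = 32M/(πd³), so d³ = 32M/(π σ_allow) = 32×2.7000×10^7/(π×51.33) = 5.358×10^6 mm³.
d = 175.0 mm.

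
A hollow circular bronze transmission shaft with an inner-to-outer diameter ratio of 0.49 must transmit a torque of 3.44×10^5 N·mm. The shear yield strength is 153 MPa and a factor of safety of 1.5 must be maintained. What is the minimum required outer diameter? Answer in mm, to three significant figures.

τ_allow = 153/1.5 = 102.0 MPa.
For a hollow shaft τ = 16T/[πd_o³(1−k⁴)] with k = 0.49, so 1−k⁴ = 0.9424.
d_o³ = 16T/[π τ_allow (1−k⁴)] = 16×344000/(π×102.0×0.9424) = 18230 mm³.
d_o = 26.32 mm.

d_o = 26.3 mm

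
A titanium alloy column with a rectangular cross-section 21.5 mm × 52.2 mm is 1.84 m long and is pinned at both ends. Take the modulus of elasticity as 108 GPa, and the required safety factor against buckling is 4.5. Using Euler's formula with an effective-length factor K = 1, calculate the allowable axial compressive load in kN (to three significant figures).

Buckling occurs about the weak axis: I_min = h·b³/12 = 52.2×21.5³/12 = 43230 mm⁴ (b = 21.5 mm is the smaller dimension).
Effective length L_e = KL = 1×1.84 m = 1840 mm.
Euler critical load P_cr = π²EI/L_e² = π²×108000×43230/1840² = 13610 N.
P_allow = P_cr/n = 13610/4.5 = 3025 N.

P_allow = 3.02 kN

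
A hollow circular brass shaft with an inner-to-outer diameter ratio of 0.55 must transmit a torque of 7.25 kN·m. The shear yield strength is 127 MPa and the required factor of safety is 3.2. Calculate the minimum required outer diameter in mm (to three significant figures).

τ_allow = 127/3.2 = 39.69 MPa.
For a hollow shaft τ = 16T/[πd_o³(1−k⁴)] with k = 0.55, so 1−k⁴ = 0.9085.
d_o³ = 16T/[π τ_allow (1−k⁴)] = 16×7250000/(π×39.69×0.9085) = 1.024×10^6 mm³.
d_o = 100.8 mm.

d_o = 101 mm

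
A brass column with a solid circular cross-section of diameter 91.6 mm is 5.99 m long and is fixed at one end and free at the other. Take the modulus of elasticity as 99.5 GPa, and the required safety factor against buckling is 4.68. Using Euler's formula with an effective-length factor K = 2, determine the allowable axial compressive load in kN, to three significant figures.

I = πd⁴/64 = π×91.6⁴/64 = 3.456×10^6 mm⁴.
Effective length L_e = KL = 2×5.99 m = 11980 mm.
Euler critical load P_cr = π²EI/L_e² = π²×99500×3.456×10^6/11980² = 23650 N.
P_allow = P_cr/n = 23650/4.68 = 5053 N.

P_allow = 5.05 kN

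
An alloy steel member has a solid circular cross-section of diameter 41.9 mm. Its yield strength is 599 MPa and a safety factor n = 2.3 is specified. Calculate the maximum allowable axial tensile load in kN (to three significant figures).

σ_allow = 599/2.3 = 260.4 MPa.
A = πd²/4 = π×41.9²/4 = 1379 mm².
F_allow = σ_allow × A = 260.4×1379 = 359100 N.

F_allow = 359 kN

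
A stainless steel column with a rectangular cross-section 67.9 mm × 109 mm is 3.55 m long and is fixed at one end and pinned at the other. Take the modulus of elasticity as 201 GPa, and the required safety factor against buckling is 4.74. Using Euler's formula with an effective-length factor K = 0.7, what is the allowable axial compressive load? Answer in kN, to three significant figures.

P_allow = 193 kN

Buckling occurs about the weak axis: I_min = h·b³/12 = 109×67.9³/12 = 2.844×10^6 mm⁴ (b = 67.9 mm is the smaller dimension).
Effective length L_e = KL = 0.7×3.55 m = 2485 mm.
Euler critical load P_cr = π²EI/L_e² = π²×201000×2.844×10^6/2485² = 913500 N.
P_allow = P_cr/n = 913500/4.74 = 192700 N.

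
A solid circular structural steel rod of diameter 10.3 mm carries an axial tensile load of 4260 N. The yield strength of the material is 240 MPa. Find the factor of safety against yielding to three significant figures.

n = 4.69

A = πd²/4 = 83.32 mm².
σ = F/A = 4260.0/83.32 = 51.13 MPa.
n = 240/51.13 = 4.694.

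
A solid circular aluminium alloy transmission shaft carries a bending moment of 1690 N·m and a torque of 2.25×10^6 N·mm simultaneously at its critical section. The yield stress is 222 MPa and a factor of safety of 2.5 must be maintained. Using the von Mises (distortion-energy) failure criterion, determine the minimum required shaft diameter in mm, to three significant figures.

d = 66.6 mm

σ_allow = σ_y/n = 222/2.5 = 88.80 MPa.
For a solid shaft σ_b = 32M/(πd³) and τ = 16T/(πd³), so the von Mises stress is σ' = (16/πd³)·√(4M²+3T²).
√(4M²+3T²) = √(4×(1.690×10^6)² + 3×(2.250×10^6)²) = 5.159×10^6 N·mm.
d³ = 16×5.159×10^6/(π×88.80) = 295900 mm³.
d = 66.63 mm.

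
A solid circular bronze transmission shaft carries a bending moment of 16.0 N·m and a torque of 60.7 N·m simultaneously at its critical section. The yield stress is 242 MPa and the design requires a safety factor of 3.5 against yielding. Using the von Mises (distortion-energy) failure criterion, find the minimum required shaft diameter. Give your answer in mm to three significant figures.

σ_allow = σ_y/n = 242/3.5 = 69.14 MPa.
For a solid shaft σ_b = 32M/(πd³) and τ = 16T/(πd³), so the von Mises stress is σ' = (16/πd³)·√(4M²+3T²).
√(4M²+3T²) = √(4×(16000)² + 3×(60700)²) = 109900 N·mm.
d³ = 16×109900/(π×69.14) = 8095 mm³.
d = 20.08 mm.

d = 20.1 mm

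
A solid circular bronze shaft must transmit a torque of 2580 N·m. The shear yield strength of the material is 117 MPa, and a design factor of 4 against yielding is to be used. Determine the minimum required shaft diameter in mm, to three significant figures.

Allowable shear stress τ_allow = 117/4 = 29.25 MPa.
For a solid shaft τ = 16T/(πd³), so d³ = 16T/(π τ_allow) = 16×2580000/(π×29.25) = 449200 mm³.
d = (449200)^(1/3) = 76.59 mm.

d = 76.6 mm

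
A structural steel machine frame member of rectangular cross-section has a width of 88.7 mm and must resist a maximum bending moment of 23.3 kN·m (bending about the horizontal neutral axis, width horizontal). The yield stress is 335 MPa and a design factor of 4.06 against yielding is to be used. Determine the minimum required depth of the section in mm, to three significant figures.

h = 138 mm

σ_allow = 335/4.06 = 82.51 MPa.
For a rectangular section σ = 6M/(bh²), so h² = 6M/(b σ_allow) = 6×2.3300×10^7/(88.7×82.51) = 19100 mm².
h = 138.2 mm.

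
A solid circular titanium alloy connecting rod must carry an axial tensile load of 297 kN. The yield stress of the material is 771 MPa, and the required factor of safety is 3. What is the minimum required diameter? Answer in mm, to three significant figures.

d = 38.4 mm

Allowable stress σ_allow = 771/3 = 257.0 MPa.
Required area A = F/σ_allow = 297000/257.0 = 1156 mm².
A = πd²/4 → d = √(4A/π) = 38.36 mm.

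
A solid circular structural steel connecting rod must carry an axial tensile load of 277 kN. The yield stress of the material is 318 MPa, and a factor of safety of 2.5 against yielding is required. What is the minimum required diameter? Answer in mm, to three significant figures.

Allowable stress σ_allow = 318/2.5 = 127.2 MPa.
Required area A = F/σ_allow = 277000/127.2 = 2178 mm².
A = πd²/4 → d = √(4A/π) = 52.66 mm.

d = 52.7 mm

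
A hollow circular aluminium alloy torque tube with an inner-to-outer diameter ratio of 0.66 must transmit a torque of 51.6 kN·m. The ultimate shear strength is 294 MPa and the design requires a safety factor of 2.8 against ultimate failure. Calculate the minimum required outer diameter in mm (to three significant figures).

d_o = 146 mm

τ_allow = 294/2.8 = 105.0 MPa.
For a hollow shaft τ = 16T/[πd_o³(1−k⁴)] with k = 0.66, so 1−k⁴ = 0.8103.
d_o³ = 16T/[π τ_allow (1−k⁴)] = 16×5.1600×10^7/(π×105.0×0.8103) = 3.089×10^6 mm³.
d_o = 145.6 mm.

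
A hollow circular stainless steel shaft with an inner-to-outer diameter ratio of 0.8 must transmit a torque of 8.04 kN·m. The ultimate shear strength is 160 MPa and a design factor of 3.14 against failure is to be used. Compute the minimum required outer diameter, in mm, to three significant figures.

τ_allow = 160/3.14 = 50.96 MPa.
For a hollow shaft τ = 16T/[πd_o³(1−k⁴)] with k = 0.8, so 1−k⁴ = 0.5904.
d_o³ = 16T/[π τ_allow (1−k⁴)] = 16×8040000/(π×50.96×0.5904) = 1.361×10^6 mm³.
d_o = 110.8 mm.

d_o = 111 mm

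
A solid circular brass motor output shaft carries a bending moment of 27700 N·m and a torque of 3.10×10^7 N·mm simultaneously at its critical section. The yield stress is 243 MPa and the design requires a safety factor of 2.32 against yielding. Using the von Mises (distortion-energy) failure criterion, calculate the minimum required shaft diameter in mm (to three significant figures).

d = 155 mm

σ_allow = σ_y/n = 243/2.32 = 104.7 MPa.
For a solid shaft σ_b = 32M/(πd³) and τ = 16T/(πd³), so the von Mises stress is σ' = (16/πd³)·√(4M²+3T²).
√(4M²+3T²) = √(4×(2.770×10^7)² + 3×(3.100×10^7)²) = 7.715×10^7 N·mm.
d³ = 16×7.715×10^7/(π×104.7) = 3.751×10^6 mm³.
d = 155.4 mm.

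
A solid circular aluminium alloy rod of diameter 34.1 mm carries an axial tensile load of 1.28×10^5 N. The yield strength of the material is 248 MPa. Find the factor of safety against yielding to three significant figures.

A = πd²/4 = 913.3 mm².
σ = F/A = 128000/913.3 = 140.2 MPa.
n = 248/140.2 = 1.769.

n = 1.77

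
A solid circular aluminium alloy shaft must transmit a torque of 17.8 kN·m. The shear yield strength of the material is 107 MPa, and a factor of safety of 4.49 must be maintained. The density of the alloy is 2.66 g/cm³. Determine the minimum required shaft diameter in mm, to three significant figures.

d = 156 mm

Allowable shear stress τ_allow = 107/4.49 = 23.83 MPa.
For a solid shaft τ = 16T/(πd³), so d³ = 16T/(π τ_allow) = 16×1.7800×10^7/(π×23.83) = 3.804×10^6 mm³.
d = (3.804×10^6)^(1/3) = 156.1 mm.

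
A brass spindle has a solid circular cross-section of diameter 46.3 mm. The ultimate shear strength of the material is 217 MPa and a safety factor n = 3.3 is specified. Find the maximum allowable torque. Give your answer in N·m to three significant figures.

T_allow = 1280 N·m

τ_allow = 217/3.3 = 65.76 MPa.
For a solid shaft T_allow = τ_allow·πd³/16; πd³/16 = π×46.3³/16 = 19490 mm³.
T_allow = 65.76×19490 = 1.282×10^6 N·mm = 1282 N·m.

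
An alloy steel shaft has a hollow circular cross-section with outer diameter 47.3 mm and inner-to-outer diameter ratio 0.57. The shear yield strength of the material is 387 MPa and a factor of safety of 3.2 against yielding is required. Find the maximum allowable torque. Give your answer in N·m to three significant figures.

T_allow = 2250 N·m

τ_allow = 387/3.2 = 120.9 MPa.
For a hollow shaft T_allow = τ_allow·πd_o³(1−k⁴)/16 with 1−k⁴ = 0.8944, so πd_o³(1−k⁴)/16 = 18590 mm³.
T_allow = 120.9×18590 = 2.248×10^6 N·mm = 2248 N·m.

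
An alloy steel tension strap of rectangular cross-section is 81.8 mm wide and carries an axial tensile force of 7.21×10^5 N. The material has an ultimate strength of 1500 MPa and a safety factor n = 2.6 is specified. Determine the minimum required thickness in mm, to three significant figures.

t = 15.3 mm

σ_allow = 1500/2.6 = 576.9 MPa.
Required area A = F/σ_allow = 721000/576.9 = 1250 mm².
t = A/w = 1250/81.8 = 15.28 mm.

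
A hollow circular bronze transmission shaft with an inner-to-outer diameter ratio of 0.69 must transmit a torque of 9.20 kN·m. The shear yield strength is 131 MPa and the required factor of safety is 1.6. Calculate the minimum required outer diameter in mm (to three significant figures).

d_o = 90.5 mm

τ_allow = 131/1.6 = 81.88 MPa.
For a hollow shaft τ = 16T/[πd_o³(1−k⁴)] with k = 0.69, so 1−k⁴ = 0.7733.
d_o³ = 16T/[π τ_allow (1−k⁴)] = 16×9200000/(π×81.88×0.7733) = 740000 mm³.
d_o = 90.45 mm.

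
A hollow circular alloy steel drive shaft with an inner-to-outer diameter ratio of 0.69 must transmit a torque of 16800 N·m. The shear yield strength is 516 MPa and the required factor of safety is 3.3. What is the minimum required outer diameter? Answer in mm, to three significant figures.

τ_allow = 516/3.3 = 156.4 MPa.
For a hollow shaft τ = 16T/[πd_o³(1−k⁴)] with k = 0.69, so 1−k⁴ = 0.7733.
d_o³ = 16T/[π τ_allow (1−k⁴)] = 16×1.6800×10^7/(π×156.4×0.7733) = 707600 mm³.
d_o = 89.11 mm.

d_o = 89.1 mm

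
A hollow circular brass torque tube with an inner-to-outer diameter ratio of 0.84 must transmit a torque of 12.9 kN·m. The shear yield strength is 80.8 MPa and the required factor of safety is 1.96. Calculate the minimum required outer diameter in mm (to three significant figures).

τ_allow = 80.8/1.96 = 41.22 MPa.
For a hollow shaft τ = 16T/[πd_o³(1−k⁴)] with k = 0.84, so 1−k⁴ = 0.5021.
d_o³ = 16T/[π τ_allow (1−k⁴)] = 16×1.2900×10^7/(π×41.22×0.5021) = 3.174×10^6 mm³.
d_o = 147.0 mm.

d_o = 147 mm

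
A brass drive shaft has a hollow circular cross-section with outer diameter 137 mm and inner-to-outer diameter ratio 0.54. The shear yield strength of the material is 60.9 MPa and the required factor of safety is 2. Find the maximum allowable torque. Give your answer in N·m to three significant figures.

τ_allow = 60.9/2 = 30.45 MPa.
For a hollow shaft T_allow = τ_allow·πd_o³(1−k⁴)/16 with 1−k⁴ = 0.9150, so πd_o³(1−k⁴)/16 = 462000 mm³.
T_allow = 30.45×462000 = 1.407×10^7 N·mm = 14070 N·m.

T_allow = 14100 N·m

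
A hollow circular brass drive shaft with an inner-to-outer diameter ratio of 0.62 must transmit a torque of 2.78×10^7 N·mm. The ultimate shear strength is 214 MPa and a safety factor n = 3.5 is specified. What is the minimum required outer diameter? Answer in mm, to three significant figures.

d_o = 140 mm

τ_allow = 214/3.5 = 61.14 MPa.
For a hollow shaft τ = 16T/[πd_o³(1−k⁴)] with k = 0.62, so 1−k⁴ = 0.8522.
d_o³ = 16T/[π τ_allow (1−k⁴)] = 16×2.7800×10^7/(π×61.14×0.8522) = 2.717×10^6 mm³.
d_o = 139.5 mm.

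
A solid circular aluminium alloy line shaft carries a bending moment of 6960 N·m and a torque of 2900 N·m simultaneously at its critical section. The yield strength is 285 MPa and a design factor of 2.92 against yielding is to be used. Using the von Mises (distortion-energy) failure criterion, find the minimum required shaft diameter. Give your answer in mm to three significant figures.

d = 91.7 mm

σ_allow = σ_y/n = 285/2.92 = 97.60 MPa.
For a solid shaft σ_b = 32M/(πd³) and τ = 16T/(πd³), so the von Mises stress is σ' = (16/πd³)·√(4M²+3T²).
√(4M²+3T²) = √(4×(6.960×10^6)² + 3×(2.900×10^6)²) = 1.480×10^7 N·mm.
d³ = 16×1.480×10^7/(π×97.60) = 772200 mm³.
d = 91.74 mm.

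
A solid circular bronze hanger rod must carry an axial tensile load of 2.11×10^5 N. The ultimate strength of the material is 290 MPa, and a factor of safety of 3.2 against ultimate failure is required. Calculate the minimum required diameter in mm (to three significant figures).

Allowable stress σ_allow = 290/3.2 = 90.62 MPa.
Required area A = F/σ_allow = 211000/90.62 = 2328 mm².
A = πd²/4 → d = √(4A/π) = 54.45 mm.

d = 54.4 mm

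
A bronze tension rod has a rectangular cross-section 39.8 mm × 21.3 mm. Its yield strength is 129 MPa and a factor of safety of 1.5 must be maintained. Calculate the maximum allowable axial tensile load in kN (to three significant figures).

F_allow = 72.9 kN

σ_allow = 129/1.5 = 86.00 MPa.
A = 39.8×21.3 = 847.7 mm².
F_allow = σ_allow × A = 86.00×847.7 = 72910 N.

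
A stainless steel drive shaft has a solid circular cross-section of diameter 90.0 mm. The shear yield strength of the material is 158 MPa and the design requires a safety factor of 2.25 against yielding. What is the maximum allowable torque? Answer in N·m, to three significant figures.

T_allow = 10100 N·m

τ_allow = 158/2.25 = 70.22 MPa.
For a solid shaft T_allow = τ_allow·πd³/16; πd³/16 = π×90.0³/16 = 143100 mm³.
T_allow = 70.22×143100 = 1.005×10^7 N·mm = 10050 N·m.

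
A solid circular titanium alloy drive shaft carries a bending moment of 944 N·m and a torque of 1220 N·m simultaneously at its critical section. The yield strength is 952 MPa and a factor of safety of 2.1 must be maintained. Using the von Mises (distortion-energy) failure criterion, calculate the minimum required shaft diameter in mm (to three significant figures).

d = 31.7 mm

σ_allow = σ_y/n = 952/2.1 = 453.3 MPa.
For a solid shaft σ_b = 32M/(πd³) and τ = 16T/(πd³), so the von Mises stress is σ' = (16/πd³)·√(4M²+3T²).
√(4M²+3T²) = √(4×(944000)² + 3×(1.220×10^6)²) = 2.834×10^6 N·mm.
d³ = 16×2.834×10^6/(π×453.3) = 31830 mm³.
d = 31.69 mm.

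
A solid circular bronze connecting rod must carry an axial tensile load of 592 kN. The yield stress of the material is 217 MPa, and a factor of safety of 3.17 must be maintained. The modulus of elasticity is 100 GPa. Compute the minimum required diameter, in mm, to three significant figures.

Allowable stress σ_allow = 217/3.17 = 68.45 MPa.
Required area A = F/σ_allow = 592000/68.45 = 8648 mm².
A = πd²/4 → d = √(4A/π) = 104.9 mm.

d = 105 mm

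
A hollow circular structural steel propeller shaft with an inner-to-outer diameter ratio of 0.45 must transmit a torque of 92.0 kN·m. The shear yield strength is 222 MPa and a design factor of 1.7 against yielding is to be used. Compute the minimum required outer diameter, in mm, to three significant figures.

τ_allow = 222/1.7 = 130.6 MPa.
For a hollow shaft τ = 16T/[πd_o³(1−k⁴)] with k = 0.45, so 1−k⁴ = 0.9590.
d_o³ = 16T/[π τ_allow (1−k⁴)] = 16×9.2000×10^7/(π×130.6×0.9590) = 3.741×10^6 mm³.
d_o = 155.2 mm.

d_o = 155 mm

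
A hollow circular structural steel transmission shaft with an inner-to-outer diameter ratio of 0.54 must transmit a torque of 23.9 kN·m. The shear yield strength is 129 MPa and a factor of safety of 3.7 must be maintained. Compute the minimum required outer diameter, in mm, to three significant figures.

τ_allow = 129/3.7 = 34.86 MPa.
For a hollow shaft τ = 16T/[πd_o³(1−k⁴)] with k = 0.54, so 1−k⁴ = 0.9150.
d_o³ = 16T/[π τ_allow (1−k⁴)] = 16×2.3900×10^7/(π×34.86×0.9150) = 3.816×10^6 mm³.
d_o = 156.3 mm.

d_o = 156 mm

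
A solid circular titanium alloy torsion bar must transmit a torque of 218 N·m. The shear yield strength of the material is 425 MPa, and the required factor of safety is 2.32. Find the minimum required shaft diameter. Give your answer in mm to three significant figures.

d = 18.2 mm

Allowable shear stress τ_allow = 425/2.32 = 183.2 MPa.
For a solid shaft τ = 16T/(πd³), so d³ = 16T/(π τ_allow) = 16×218000/(π×183.2) = 6061 mm³.
d = (6061)^(1/3) = 18.23 mm.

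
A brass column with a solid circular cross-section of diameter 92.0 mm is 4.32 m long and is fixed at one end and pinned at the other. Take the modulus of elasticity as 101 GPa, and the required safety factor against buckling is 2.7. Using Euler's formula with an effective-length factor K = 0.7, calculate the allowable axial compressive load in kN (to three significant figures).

I = πd⁴/64 = π×92.0⁴/64 = 3.517×10^6 mm⁴.
Effective length L_e = KL = 0.7×4.32 m = 3024 mm.
Euler critical load P_cr = π²EI/L_e² = π²×101000×3.517×10^6/3024² = 383300 N.
P_allow = P_cr/n = 383300/2.7 = 142000 N.

P_allow = 142 kN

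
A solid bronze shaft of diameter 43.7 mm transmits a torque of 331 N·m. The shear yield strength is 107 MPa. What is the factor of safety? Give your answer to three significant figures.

n = 5.30

τ = 16T/(πd³) = 16×331000/(π×43.7³) = 20.20 MPa.
n = τ_limit/τ = 107/20.20 = 5.297.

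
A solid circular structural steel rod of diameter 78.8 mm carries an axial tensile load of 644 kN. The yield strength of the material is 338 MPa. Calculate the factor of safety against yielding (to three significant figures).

A = πd²/4 = 4877 mm².
σ = F/A = 644000/4877 = 132.1 MPa.
n = 338/132.1 = 2.560.

n = 2.56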